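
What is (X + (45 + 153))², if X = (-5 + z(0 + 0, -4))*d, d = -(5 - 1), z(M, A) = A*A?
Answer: 23716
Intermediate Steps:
z(M, A) = A²
d = -4 (d = -1*4 = -4)
X = -44 (X = (-5 + (-4)²)*(-4) = (-5 + 16)*(-4) = 11*(-4) = -44)
(X + (45 + 153))² = (-44 + (45 + 153))² = (-44 + 198)² = 154² = 23716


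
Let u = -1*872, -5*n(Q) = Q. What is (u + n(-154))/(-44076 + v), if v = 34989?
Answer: 1402/15145 ≈ 0.092572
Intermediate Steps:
n(Q) = -Q/5
u = -872
(u + n(-154))/(-44076 + v) = (-872 - 1/5*(-154))/(-44076 + 34989) = (-872 + 154/5)/(-9087) = -4206/5*(-1/9087) = 1402/15145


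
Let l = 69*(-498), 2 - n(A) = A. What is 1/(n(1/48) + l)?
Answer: -48/1649281 ≈ -2.9104e-5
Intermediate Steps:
n(A) = 2 - A
l = -34362
1/(n(1/48) + l) = 1/((2 - 1/48) - 34362) = 1/(95/48 - 34362) = 1/(-1649281/48) = -48/1649281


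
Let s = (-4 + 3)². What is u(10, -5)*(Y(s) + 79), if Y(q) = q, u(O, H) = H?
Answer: -400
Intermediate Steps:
s = 1 (s = (-1)² = 1)
u(10, -5)*(Y(s) + 79) = -5*(1 + 79) = -5*80 = -400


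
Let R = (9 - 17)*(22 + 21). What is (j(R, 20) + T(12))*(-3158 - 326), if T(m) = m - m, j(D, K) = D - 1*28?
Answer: 1296048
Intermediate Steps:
R = -344 (R = -8*43 = -344)
j(D, K) = -28 + D (j(D, K) = D - 28 = -28 + D)
T(m) = 0
(j(R, 20) + T(12))*(-3158 - 326) = ((-28 - 344) + 0)*(-3158 - 326) = (-372 + 0)*(-3484) = -372*(-3484) = 1296048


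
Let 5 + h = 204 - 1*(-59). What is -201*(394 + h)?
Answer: -131052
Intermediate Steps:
h = 258 (h = -5 + (204 - 1*(-59)) = -5 + (204 + 59) = -5 + 263 = 258)
-201*(394 + h) = -201*(394 + 258) = -201*652 = -131052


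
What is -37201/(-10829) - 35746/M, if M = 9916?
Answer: -9104159/53690182 ≈ -0.16957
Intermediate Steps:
-37201/(-10829) - 35746/M = -37201/(-10829) - 35746/9916 = -37201*(-1/10829) - 35746*1/9916 = 37201/10829 - 17873/4958 = -9104159/53690182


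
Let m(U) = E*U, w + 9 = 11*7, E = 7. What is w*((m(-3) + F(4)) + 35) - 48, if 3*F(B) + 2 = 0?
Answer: 2576/3 ≈ 858.67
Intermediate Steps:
F(B) = -⅔ (F(B) = -⅔ + (⅓)*0 = -⅔ + 0 = -⅔)
w = 68 (w = -9 + 11*7 = -9 + 77 = 68)
m(U) = 7*U
w*((m(-3) + F(4)) + 35) - 48 = 68*((7*(-3) - ⅔) + 35) - 48 = 68*((-21 - ⅔) + 35) - 48 = 68*(-65/3 + 35) - 48 = 68*(40/3) - 48 = 2720/3 - 48 = 2576/3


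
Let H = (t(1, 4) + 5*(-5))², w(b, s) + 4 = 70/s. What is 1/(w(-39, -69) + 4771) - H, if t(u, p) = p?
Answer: -145024104/328853 ≈ -441.00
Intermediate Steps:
w(b, s) = -4 + 70/s
H = 441 (H = (4 + 5*(-5))² = (4 - 25)² = (-21)² = 441)
1/(w(-39, -69) + 4771) - H = 1/((-4 + 70/(-69)) + 4771) - 1*441 = 1/((-4 + 70*(-1/69)) + 4771) - 441 = 1/((-4 - 70/69) + 4771) - 441 = 1/(-346/69 + 4771) - 441 = 1/(328853/69) - 441 = 69/328853 - 441 = -145024104/328853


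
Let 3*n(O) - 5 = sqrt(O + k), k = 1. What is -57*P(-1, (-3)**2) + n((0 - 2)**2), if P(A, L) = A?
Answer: 176/3 + sqrt(5)/3 ≈ 59.412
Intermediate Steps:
n(O) = 5/3 + sqrt(1 + O)/3 (n(O) = 5/3 + sqrt(O + 1)/3 = 5/3 + sqrt(1 + O)/3)
-57*P(-1, (-3)**2) + n((0 - 2)**2) = -57*(-1) + (5/3 + sqrt(1 + (0 - 2)**2)/3) = 57 + (5/3 + sqrt(1 + (-2)**2)/3) = 57 + (5/3 + sqrt(1 + 4)/3) = 57 + (5/3 + sqrt(5)/3) = 176/3 + sqrt(5)/3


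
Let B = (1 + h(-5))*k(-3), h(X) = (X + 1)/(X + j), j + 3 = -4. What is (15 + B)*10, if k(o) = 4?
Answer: 610/3 ≈ 203.33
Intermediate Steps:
j = -7 (j = -3 - 4 = -7)
h(X) = (1 + X)/(-7 + X) (h(X) = (X + 1)/(X - 7) = (1 + X)/(-7 + X))
B = 16/3 (B = (1 + (1 - 5)/(-7 - 5))*4 = (1 - 4/(-12))*4 = (1 - 1/12*(-4))*4 = (1 + 1/3)*4 = (4/3)*4 = 16/3 ≈ 5.3333)
(15 + B)*10 = (15 + 16/3)*10 = (61/3)*10 = 610/3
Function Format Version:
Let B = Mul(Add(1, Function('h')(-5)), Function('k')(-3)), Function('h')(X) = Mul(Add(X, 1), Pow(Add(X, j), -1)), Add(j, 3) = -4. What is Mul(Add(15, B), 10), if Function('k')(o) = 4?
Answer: Rational(610, 3) ≈ 203.33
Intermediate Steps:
j = -7 (j = Add(-3, -4) = -7)
Function('h')(X) = Mul(Pow(Add(-7, X), -1), Add(1, X)) (Function('h')(X) = Mul(Add(X, 1), Pow(Add(X, -7), -1)) = Mul(Add(1, X), Pow(Add(-7, X), -1)) = Mul(Pow(Add(-7, X), -1), Add(1, X)))
B = Rational(16, 3) (B = Mul(Add(1, Mul(Pow(Add(-7, -5), -1), Add(1, -5))), 4) = Mul(Add(1, Mul(Pow(-12, -1), -4)), 4) = Mul(Add(1, Mul(Rational(-1, 12), -4)), 4) = Mul(Add(1, Rational(1, 3)), 4) = Mul(Rational(4, 3), 4) = Rational(16, 3) ≈ 5.3333)
Mul(Add(15, B), 10) = Mul(Add(15, Rational(16, 3)), 10) = Mul(Rational(61, 3), 10) = Rational(610, 3)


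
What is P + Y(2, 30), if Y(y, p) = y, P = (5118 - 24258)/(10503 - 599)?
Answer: 167/2476 ≈ 0.067448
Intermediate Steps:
P = -4785/2476 (P = -19140/9904 = -19140*1/9904 = -4785/2476 ≈ -1.9326)
P + Y(2, 30) = -4785/2476 + 2 = 167/2476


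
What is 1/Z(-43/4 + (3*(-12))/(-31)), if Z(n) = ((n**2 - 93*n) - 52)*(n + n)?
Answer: -953312/17033277513 ≈ -5.5968e-5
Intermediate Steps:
Z(n) = 2*n*(-52 + n**2 - 93*n) (Z(n) = (-52 + n**2 - 93*n)*(2*n) = 2*n*(-52 + n**2 - 93*n))
1/Z(-43/4 + (3*(-12))/(-31)) = 1/(2*(-43/4 + (3*(-12))/(-31))*(-52 + (-43/4 + (3*(-12))/(-31))**2 - 93*(-43/4 + (3*(-12))/(-31)))) = 1/(2*(-43*1/4 - 36*(-1/31))*(-52 + (-43*1/4 - 36*(-1/31))**2 - 93*(-43*1/4 - 36*(-1/31)))) = 1/(2*(-43/4 + 36/31)*(-52 + (-43/4 + 36/31)**2 - 93*(-43/4 + 36/31))) = 1/(2*(-1189/124)*(-52 + (-1189/124)**2 - 93*(-1189/124))) = 1/(2*(-1189/124)*(-52 + 1413721/15376 + 3567/4)) = 1/(2*(-1189/124)*(14325717/15376)) = 1/(-17033277513/953312) = -953312/17033277513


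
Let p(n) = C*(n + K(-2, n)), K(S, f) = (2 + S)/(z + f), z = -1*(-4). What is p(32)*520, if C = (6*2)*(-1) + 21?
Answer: 149760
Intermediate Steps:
z = 4
C = 9 (C = 12*(-1) + 21 = -12 + 21 = 9)
K(S, f) = (2 + S)/(4 + f)
p(n) = 9*n (p(n) = 9*(n + (2 - 2)/(4 + n)) = 9*(n + 0/(4 + n)) = 9*(n + 0) = 9*n)
p(32)*520 = (9*32)*520 = 288*520 = 149760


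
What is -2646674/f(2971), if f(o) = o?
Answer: -2646674/2971 ≈ -890.84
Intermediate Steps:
-2646674/f(2971) = -2646674/2971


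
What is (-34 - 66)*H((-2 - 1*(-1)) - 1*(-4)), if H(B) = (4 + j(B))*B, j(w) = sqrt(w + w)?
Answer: -1200 - 300*sqrt(6) ≈ -1934.8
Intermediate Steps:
j(w) = sqrt(2)*sqrt(w) (j(w) = sqrt(2*w) = sqrt(2)*sqrt(w))
H(B) = B*(4 + sqrt(2)*sqrt(B)) (H(B) = (4 + sqrt(2)*sqrt(B))*B = B*(4 + sqrt(2)*sqrt(B)))
(-34 - 66)*H((-2 - 1*(-1)) - 1*(-4)) = (-34 - 66)*(((-2 - 1*(-1)) - 1*(-4))*(4 + sqrt(2)*sqrt((-2 - 1*(-1)) - 1*(-4)))) = -100*((-2 + 1) + 4)*(4 + sqrt(2)*sqrt((-2 + 1) + 4)) = -100*(-1 + 4)*(4 + sqrt(2)*sqrt(-1 + 4)) = -300*(4 + sqrt(2)*sqrt(3)) = -300*(4 + sqrt(6)) = -100*(12 + 3*sqrt(6)) = -1200 - 300*sqrt(6)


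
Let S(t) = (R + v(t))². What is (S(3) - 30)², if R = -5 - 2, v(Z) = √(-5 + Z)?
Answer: -103 - 476*I*√2 ≈ -103.0 - 673.17*I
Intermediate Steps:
R = -7
S(t) = (-7 + √(-5 + t))²
(S(3) - 30)² = ((-7 + √(-5 + 3))² - 30)² = ((-7 + √(-2))² - 30)² = ((-7 + I*√2)² - 30)² = (-30 + (-7 + I*√2)²)²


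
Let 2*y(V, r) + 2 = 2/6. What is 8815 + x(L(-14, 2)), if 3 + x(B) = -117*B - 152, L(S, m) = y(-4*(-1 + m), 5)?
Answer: 17515/2 ≈ 8757.5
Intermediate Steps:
y(V, r) = -⅚ (y(V, r) = -1 + (2/6)/2 = -1 + (2*(⅙))/2 = -1 + (½)*(⅓) = -1 + ⅙ = -⅚)
L(S, m) = -⅚
x(B) = -155 - 117*B (x(B) = -3 + (-117*B - 152) = -3 + (-152 - 117*B) = -155 - 117*B)
8815 + x(L(-14, 2)) = 8815 + (-155 - 117*(-⅚)) = 8815 + (-155 + 195/2) = 8815 - 115/2 = 17515/2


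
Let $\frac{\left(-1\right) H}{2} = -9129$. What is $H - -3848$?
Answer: $22106$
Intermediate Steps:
$H = 18258$ ($H = \left(-2\right) \left(-9129\right) = 18258$)
$H - -3848 = 18258 - -3848 = 18258 + 3848 = 22106$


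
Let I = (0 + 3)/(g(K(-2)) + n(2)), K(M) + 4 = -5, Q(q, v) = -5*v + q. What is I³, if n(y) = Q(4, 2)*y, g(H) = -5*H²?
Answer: -1/2685619 ≈ -3.7235e-7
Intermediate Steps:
Q(q, v) = q - 5*v
K(M) = -9 (K(M) = -4 - 5 = -9)
n(y) = -6*y (n(y) = (4 - 5*2)*y = (4 - 10)*y = -6*y)
I = -1/139 (I = (0 + 3)/(-5*(-9)² - 6*2) = 3/(-5*81 - 12) = 3/(-405 - 12) = 3/(-417) = 3*(-1/417) = -1/139 ≈ -0.0071942)
I³ = (-1/139)³ = -1/2685619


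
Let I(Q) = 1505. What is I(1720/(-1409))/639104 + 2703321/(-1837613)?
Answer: -1724937656819/1174425818752 ≈ -1.4688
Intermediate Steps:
I(1720/(-1409))/639104 + 2703321/(-1837613) = 1505/639104 + 2703321/(-1837613) = 1505*(1/639104) + 2703321*(-1/1837613) = 1505/639104 - 2703321/1837613 = -1724937656819/1174425818752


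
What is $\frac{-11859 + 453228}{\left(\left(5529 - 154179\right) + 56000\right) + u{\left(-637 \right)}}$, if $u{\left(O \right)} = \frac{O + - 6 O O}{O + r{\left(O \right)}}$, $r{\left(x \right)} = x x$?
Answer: $- \frac{280710684}{58929223} \approx -4.7635$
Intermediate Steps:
$r{\left(x \right)} = x^{2}$
$u{\left(O \right)} = \frac{O - 6 O^{2}}{O + O^{2}}$ ($u{\left(O \right)} = \frac{O + - 6 O O}{O + O^{2}} = \frac{O - 6 O^{2}}{O + O^{2}}$)
$\frac{-11859 + 453228}{\left(\left(5529 - 154179\right) + 56000\right) + u{\left(-637 \right)}} = \frac{-11859 + 453228}{\left(\left(5529 - 154179\right) + 56000\right) + \frac{1 - -3822}{1 - 637}} = \frac{441369}{\left(-148650 + 56000\right) + \frac{1 + 3822}{-636}} = \frac{441369}{-92650 - \frac{3823}{636}} = \frac{441369}{- \frac{58929223}{636}} = 441369 \left(- \frac{636}{58929223}\right) = - \frac{280710684}{58929223}$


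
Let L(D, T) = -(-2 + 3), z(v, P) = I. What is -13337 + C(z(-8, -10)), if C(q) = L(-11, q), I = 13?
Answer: -13338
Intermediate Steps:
z(v, P) = 13
L(D, T) = -1 (L(D, T) = -1*1 = -1)
C(q) = -1
-13337 + C(z(-8, -10)) = -13337 - 1 = -13338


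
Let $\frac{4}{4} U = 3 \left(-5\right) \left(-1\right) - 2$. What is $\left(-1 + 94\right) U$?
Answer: $1209$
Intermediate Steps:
$U = 13$ ($U = 3 \left(-5\right) \left(-1\right) - 2 = \left(-15\right) \left(-1\right) - 2 = 15 - 2 = 13$)
$\left(-1 + 94\right) U = \left(-1 + 94\right) 13 = 93 \cdot 13 = 1209$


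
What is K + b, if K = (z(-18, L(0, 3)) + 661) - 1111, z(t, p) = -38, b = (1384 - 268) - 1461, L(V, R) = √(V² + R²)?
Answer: -833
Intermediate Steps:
L(V, R) = √(R² + V²)
b = -345 (b = 1116 - 1461 = -345)
K = -488 (K = (-38 + 661) - 1111 = 623 - 1111 = -488)
K + b = -488 - 345 = -833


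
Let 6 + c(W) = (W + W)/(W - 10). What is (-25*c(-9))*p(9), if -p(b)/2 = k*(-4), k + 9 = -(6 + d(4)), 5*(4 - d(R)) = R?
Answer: -349440/19 ≈ -18392.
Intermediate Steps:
d(R) = 4 - R/5
k = -91/5 (k = -9 - (6 + (4 - 1/5*4)) = -9 - (6 + (4 - 4/5)) = -9 - (6 + 16/5) = -9 - 1*46/5 = -9 - 46/5 = -91/5 ≈ -18.200)
c(W) = -6 + 2*W/(-10 + W) (c(W) = -6 + (W + W)/(W - 10) = -6 + (2*W)/(-10 + W) = -6 + 2*W/(-10 + W))
p(b) = -728/5 (p(b) = -(-182)*(-4)/5 = -2*364/5 = -728/5)
(-25*c(-9))*p(9) = -100*(15 - 1*(-9))/(-10 - 9)*(-728/5) = -100*(15 + 9)/(-19)*(-728/5) = -100*(-1)*24/19*(-728/5) = -25*(-96/19)*(-728/5) = (2400/19)*(-728/5) = -349440/19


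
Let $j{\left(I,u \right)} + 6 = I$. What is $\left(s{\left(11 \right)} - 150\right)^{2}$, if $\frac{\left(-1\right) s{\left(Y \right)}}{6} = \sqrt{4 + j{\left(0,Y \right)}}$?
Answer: $22428 + 1800 i \sqrt{2} \approx 22428.0 + 2545.6 i$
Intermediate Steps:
$j{\left(I,u \right)} = -6 + I$
$s{\left(Y \right)} = - 6 i \sqrt{2}$ ($s{\left(Y \right)} = - 6 \sqrt{4 + \left(-6 + 0\right)} = - 6 \sqrt{4 - 6} = - 6 \sqrt{-2} = - 6 i \sqrt{2}$)
$\left(s{\left(11 \right)} - 150\right)^{2} = \left(- 6 i \sqrt{2} - 150\right)^{2} = \left(-150 - 6 i \sqrt{2}\right)^{2}$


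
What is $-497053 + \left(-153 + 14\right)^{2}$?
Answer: $-477732$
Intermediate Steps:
$-497053 + \left(-153 + 14\right)^{2} = -497053 + \left(-139\right)^{2} = -497053 + 19321 = -477732$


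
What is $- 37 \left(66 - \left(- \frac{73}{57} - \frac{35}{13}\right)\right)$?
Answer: $- \frac{1918450}{741} \approx -2589.0$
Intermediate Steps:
$- 37 \left(66 - \left(- \frac{73}{57} - \frac{35}{13}\right)\right) = - 37 \left(66 - - \frac{2944}{741}\right) = - 37 \left(66 + \left(\frac{35}{13} + \frac{73}{57}\right)\right) = - 37 \left(66 + \frac{2944}{741}\right) = \left(-37\right) \frac{51850}{741} = - \frac{1918450}{741}$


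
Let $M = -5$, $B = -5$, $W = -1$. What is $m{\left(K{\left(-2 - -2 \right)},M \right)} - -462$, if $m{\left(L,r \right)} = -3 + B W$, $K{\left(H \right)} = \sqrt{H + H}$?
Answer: $464$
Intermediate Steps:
$K{\left(H \right)} = \sqrt{2} \sqrt{H}$ ($K{\left(H \right)} = \sqrt{2 H} = \sqrt{2} \sqrt{H}$)
$m{\left(L,r \right)} = 2$ ($m{\left(L,r \right)} = -3 - -5 = -3 + 5 = 2$)
$m{\left(K{\left(-2 - -2 \right)},M \right)} - -462 = 2 - -462 = 2 + 462 = 464$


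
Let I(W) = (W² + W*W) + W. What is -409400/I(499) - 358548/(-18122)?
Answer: 85658694874/4516917561 ≈ 18.964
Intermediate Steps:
I(W) = W + 2*W² (I(W) = (W² + W²) + W = 2*W² + W = W + 2*W²)
-409400/I(499) - 358548/(-18122) = -409400*1/(499*(1 + 2*499)) - 358548/(-18122) = -409400*1/(499*(1 + 998)) - 358548*(-1/18122) = -409400/(499*999) + 179274/9061 = -409400/498501 + 179274/9061 = 85658694874/4516917561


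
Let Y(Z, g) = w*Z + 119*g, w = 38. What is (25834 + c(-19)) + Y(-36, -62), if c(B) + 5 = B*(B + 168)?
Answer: 14252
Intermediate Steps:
c(B) = -5 + B*(168 + B) (c(B) = -5 + B*(B + 168) = -5 + B*(168 + B))
Y(Z, g) = 38*Z + 119*g
(25834 + c(-19)) + Y(-36, -62) = (25834 + (-5 + (-19)² + 168*(-19))) + (38*(-36) + 119*(-62)) = (25834 + (-5 + 361 - 3192)) + (-1368 - 7378) = (25834 - 2836) - 8746 = 22998 - 8746 = 14252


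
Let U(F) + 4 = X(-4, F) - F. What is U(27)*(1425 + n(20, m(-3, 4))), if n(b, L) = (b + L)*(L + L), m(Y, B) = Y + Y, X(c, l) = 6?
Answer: -31425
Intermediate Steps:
m(Y, B) = 2*Y
n(b, L) = 2*L*(L + b) (n(b, L) = (L + b)*(2*L) = 2*L*(L + b))
U(F) = 2 - F (U(F) = -4 + (6 - F) = 2 - F)
U(27)*(1425 + n(20, m(-3, 4))) = (2 - 1*27)*(1425 + 2*(2*(-3))*(2*(-3) + 20)) = (2 - 27)*(1425 + 2*(-6)*(-6 + 20)) = -25*(1425 + 2*(-6)*14) = -25*(1425 - 168) = -25*1257 = -31425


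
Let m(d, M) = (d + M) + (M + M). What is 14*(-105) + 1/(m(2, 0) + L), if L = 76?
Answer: -114659/78 ≈ -1470.0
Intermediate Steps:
m(d, M) = d + 3*M (m(d, M) = (M + d) + 2*M = d + 3*M)
14*(-105) + 1/(m(2, 0) + L) = 14*(-105) + 1/((2 + 3*0) + 76) = -1470 + 1/((2 + 0) + 76) = -1470 + 1/(2 + 76) = -1470 + 1/78 = -114659/78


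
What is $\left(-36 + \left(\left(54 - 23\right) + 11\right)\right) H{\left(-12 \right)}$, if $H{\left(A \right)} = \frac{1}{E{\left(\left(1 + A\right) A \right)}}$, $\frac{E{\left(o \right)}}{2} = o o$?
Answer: $\frac{1}{5808} \approx 0.00017218$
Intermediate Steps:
$E{\left(o \right)} = 2 o^{2}$ ($E{\left(o \right)} = 2 o o = 2 o^{2}$)
$H{\left(A \right)} = \frac{1}{2 A^{2} \left(1 + A\right)^{2}}$ ($H{\left(A \right)} = \frac{1}{2 \left(\left(1 + A\right) A\right)^{2}} = \frac{1}{2 \left(A \left(1 + A\right)\right)^{2}} = \frac{1}{2 A^{2} \left(1 + A\right)^{2}}$)
$\left(-36 + \left(\left(54 - 23\right) + 11\right)\right) H{\left(-12 \right)} = \left(-36 + \left(\left(54 - 23\right) + 11\right)\right) \frac{1}{2 \cdot 144 \left(1 - 12\right)^{2}} = \left(-36 + \left(31 + 11\right)\right) \frac{1}{2} \cdot \frac{1}{144} \cdot \frac{1}{121} = \left(-36 + 42\right) \frac{1}{2} \cdot \frac{1}{144} \cdot \frac{1}{121} = 6 \cdot \frac{1}{34848} = \frac{1}{5808}$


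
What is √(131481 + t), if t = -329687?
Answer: I*√198206 ≈ 445.2*I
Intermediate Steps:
√(131481 + t) = √(131481 - 329687) = √(-198206) = I*√198206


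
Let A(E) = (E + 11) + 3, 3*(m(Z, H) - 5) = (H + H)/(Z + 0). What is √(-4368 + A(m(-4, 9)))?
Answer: I*√17402/2 ≈ 65.958*I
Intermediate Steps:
m(Z, H) = 5 + 2*H/(3*Z) (m(Z, H) = 5 + ((H + H)/(Z + 0))/3 = 5 + ((2*H)/Z)/3 = 5 + (2*H/Z)/3 = 5 + 2*H/(3*Z))
A(E) = 14 + E (A(E) = (11 + E) + 3 = 14 + E)
√(-4368 + A(m(-4, 9))) = √(-4368 + (14 + (5 + (⅔)*9/(-4)))) = √(-4368 + (14 + (5 + (⅔)*9*(-¼)))) = √(-4368 + (14 + (5 - 3/2))) = √(-4368 + (14 + 7/2)) = √(-4368 + 35/2) = √(-8701/2) = I*√17402/2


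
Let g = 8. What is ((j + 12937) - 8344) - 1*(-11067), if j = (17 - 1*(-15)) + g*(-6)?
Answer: 15644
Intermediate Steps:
j = -16 (j = (17 - 1*(-15)) + 8*(-6) = (17 + 15) - 48 = 32 - 48 = -16)
((j + 12937) - 8344) - 1*(-11067) = ((-16 + 12937) - 8344) - 1*(-11067) = (12921 - 8344) + 11067 = 4577 + 11067 = 15644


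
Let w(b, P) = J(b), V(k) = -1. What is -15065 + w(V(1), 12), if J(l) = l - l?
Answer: -15065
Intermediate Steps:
J(l) = 0
w(b, P) = 0
-15065 + w(V(1), 12) = -15065 + 0 = -15065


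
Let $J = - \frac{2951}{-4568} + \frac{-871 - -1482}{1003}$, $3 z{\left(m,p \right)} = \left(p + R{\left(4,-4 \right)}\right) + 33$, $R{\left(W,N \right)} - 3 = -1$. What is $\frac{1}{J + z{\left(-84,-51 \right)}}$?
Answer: $- \frac{13745112}{56054561} \approx -0.24521$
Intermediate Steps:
$R{\left(W,N \right)} = 2$ ($R{\left(W,N \right)} = 3 - 1 = 2$)
$z{\left(m,p \right)} = \frac{35}{3} + \frac{p}{3}$ ($z{\left(m,p \right)} = \frac{\left(p + 2\right) + 33}{3} = \frac{\left(2 + p\right) + 33}{3} = \frac{35 + p}{3} = \frac{35}{3} + \frac{p}{3}$)
$J = \frac{5750901}{4581704}$ ($J = \left(-2951\right) \left(- \frac{1}{4568}\right) + \left(-871 + 1482\right) \frac{1}{1003} = \frac{2951}{4568} + 611 \cdot \frac{1}{1003} = \frac{2951}{4568} + \frac{611}{1003} = \frac{5750901}{4581704} \approx 1.2552$)
$\frac{1}{J + z{\left(-84,-51 \right)}} = \frac{1}{\frac{5750901}{4581704} + \left(\frac{35}{3} + \frac{1}{3} \left(-51\right)\right)} = \frac{1}{\frac{5750901}{4581704} + \left(\frac{35}{3} - 17\right)} = \frac{1}{\frac{5750901}{4581704} - \frac{16}{3}} = \frac{1}{- \frac{56054561}{13745112}} = - \frac{13745112}{56054561}$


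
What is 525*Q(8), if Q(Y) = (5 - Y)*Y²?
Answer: -100800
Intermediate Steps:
Q(Y) = Y²*(5 - Y)
525*Q(8) = 525*(8²*(5 - 1*8)) = 525*(64*(5 - 8)) = 525*(64*(-3)) = 525*(-192) = -100800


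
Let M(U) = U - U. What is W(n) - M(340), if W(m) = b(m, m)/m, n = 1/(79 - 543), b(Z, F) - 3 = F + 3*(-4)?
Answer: 4177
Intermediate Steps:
b(Z, F) = -9 + F (b(Z, F) = 3 + (F + 3*(-4)) = 3 + (F - 12) = 3 + (-12 + F) = -9 + F)
M(U) = 0
n = -1/464 (n = 1/(-464) = -1/464 ≈ -0.0021552)
W(m) = (-9 + m)/m
W(n) - M(340) = (-9 - 1/464)/(-1/464) - 1*0 = -464*(-4177/464) + 0 = 4177 + 0 = 4177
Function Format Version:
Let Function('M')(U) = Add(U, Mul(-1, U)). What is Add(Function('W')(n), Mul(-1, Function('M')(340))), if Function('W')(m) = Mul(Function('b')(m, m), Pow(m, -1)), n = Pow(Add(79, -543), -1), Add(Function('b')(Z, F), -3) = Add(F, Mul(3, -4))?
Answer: 4177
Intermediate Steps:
Function('b')(Z, F) = Add(-9, F) (Function('b')(Z, F) = Add(3, Add(F, Mul(3, -4))) = Add(3, Add(F, -12)) = Add(3, Add(-12, F)) = Add(-9, F))
Function('M')(U) = 0
n = Rational(-1, 464) (n = Pow(-464, -1) = Rational(-1, 464) ≈ -0.0021552)
Function('W')(m) = Mul(Pow(m, -1), Add(-9, m)) (Function('W')(m) = Mul(Add(-9, m), Pow(m, -1)) = Mul(Pow(m, -1), Add(-9, m)))
Add(Function('W')(n), Mul(-1, Function('M')(340))) = Add(Mul(Pow(Rational(-1, 464), -1), Add(-9, Rational(-1, 464))), Mul(-1, 0)) = Add(Mul(-464, Rational(-4177, 464)), 0) = Add(4177, 0) = 4177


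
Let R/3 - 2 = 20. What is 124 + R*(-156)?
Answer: -10172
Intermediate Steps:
R = 66 (R = 6 + 3*20 = 6 + 60 = 66)
124 + R*(-156) = 124 + 66*(-156) = 124 - 10296 = -10172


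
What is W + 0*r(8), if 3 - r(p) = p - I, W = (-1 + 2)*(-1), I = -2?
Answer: -1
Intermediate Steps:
W = -1 (W = 1*(-1) = -1)
r(p) = 1 - p (r(p) = 3 - (p - 1*(-2)) = 3 - (p + 2) = 3 - (2 + p) = 3 + (-2 - p) = 1 - p)
W + 0*r(8) = -1 + 0*(1 - 1*8) = -1 + 0*(1 - 8) = -1 + 0*(-7) = -1 + 0 = -1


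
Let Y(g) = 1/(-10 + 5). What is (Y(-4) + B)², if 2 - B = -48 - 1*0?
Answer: 62001/25 ≈ 2480.0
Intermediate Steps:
B = 50 (B = 2 - (-48 - 1*0) = 2 - (-48 + 0) = 2 - 1*(-48) = 2 + 48 = 50)
Y(g) = -⅕ (Y(g) = 1/(-5) = -⅕)
(Y(-4) + B)² = (-⅕ + 50)² = (249/5)² = 62001/25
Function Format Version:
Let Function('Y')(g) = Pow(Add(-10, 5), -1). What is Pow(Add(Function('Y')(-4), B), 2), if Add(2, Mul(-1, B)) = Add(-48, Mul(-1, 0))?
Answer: Rational(62001, 25) ≈ 2480.0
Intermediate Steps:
B = 50 (B = Add(2, Mul(-1, Add(-48, Mul(-1, 0)))) = Add(2, Mul(-1, Add(-48, 0))) = Add(2, Mul(-1, -48)) = Add(2, 48) = 50)
Function('Y')(g) = Rational(-1, 5) (Function('Y')(g) = Pow(-5, -1) = Rational(-1, 5))
Pow(Add(Function('Y')(-4), B), 2) = Pow(Add(Rational(-1, 5), 50), 2) = Pow(Rational(249, 5), 2) = Rational(62001, 25)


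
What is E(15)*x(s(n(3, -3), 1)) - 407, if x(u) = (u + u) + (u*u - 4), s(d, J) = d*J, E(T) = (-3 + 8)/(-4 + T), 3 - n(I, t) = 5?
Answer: -4497/11 ≈ -408.82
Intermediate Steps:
n(I, t) = -2 (n(I, t) = 3 - 1*5 = 3 - 5 = -2)
E(T) = 5/(-4 + T)
s(d, J) = J*d
x(u) = -4 + u**2 + 2*u (x(u) = 2*u + (u**2 - 4) = 2*u + (-4 + u**2) = -4 + u**2 + 2*u)
E(15)*x(s(n(3, -3), 1)) - 407 = (5/(-4 + 15))*(-4 + (1*(-2))**2 + 2*(1*(-2))) - 407 = (5/11)*(-4 + (-2)**2 + 2*(-2)) - 407 = (5*(1/11))*(-4 + 4 - 4) - 407 = (5/11)*(-4) - 407 = -20/11 - 407 = -4497/11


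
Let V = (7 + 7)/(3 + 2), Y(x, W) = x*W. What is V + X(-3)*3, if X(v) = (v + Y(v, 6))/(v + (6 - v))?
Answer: -77/10 ≈ -7.7000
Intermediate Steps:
Y(x, W) = W*x
X(v) = 7*v/6 (X(v) = (v + 6*v)/(v + (6 - v)) = (7*v)/6 = (7*v)*(⅙) = 7*v/6)
V = 14/5 ≈ 2.8000
V + X(-3)*3 = 14/5 + ((7/6)*(-3))*3 = 14/5 - 7/2*3 = 14/5 - 21/2 = -77/10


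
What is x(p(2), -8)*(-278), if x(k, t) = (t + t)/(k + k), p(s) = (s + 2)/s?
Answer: 1112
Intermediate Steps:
p(s) = (2 + s)/s
x(k, t) = t/k (x(k, t) = (2*t)/((2*k)) = (2*t)*(1/(2*k)) = t/k)
x(p(2), -8)*(-278) = -8*2/(2 + 2)*(-278) = -8/((1/2)*4)*(-278) = -8/2*(-278) = -8*1/2*(-278) = -4*(-278) = 1112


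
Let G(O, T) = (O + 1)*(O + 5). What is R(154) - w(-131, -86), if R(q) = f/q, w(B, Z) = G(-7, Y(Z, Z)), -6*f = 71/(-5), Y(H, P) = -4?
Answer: -55369/4620 ≈ -11.985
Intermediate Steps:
f = 71/30 (f = -71/(6*(-5)) = -71*(-1)/(6*5) = -⅙*(-71/5) = 71/30 ≈ 2.3667)
G(O, T) = (1 + O)*(5 + O)
w(B, Z) = 12 (w(B, Z) = 5 + (-7)² + 6*(-7) = 5 + 49 - 42 = 12)
R(q) = 71/(30*q)
R(154) - w(-131, -86) = (71/30)/154 - 1*12 = (71/30)*(1/154) - 12 = 71/4620 - 12 = -55369/4620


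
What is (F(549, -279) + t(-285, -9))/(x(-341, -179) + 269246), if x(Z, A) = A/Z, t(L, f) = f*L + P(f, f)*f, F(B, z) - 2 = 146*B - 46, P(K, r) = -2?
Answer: 28198313/91813065 ≈ 0.30713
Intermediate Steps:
F(B, z) = -44 + 146*B (F(B, z) = 2 + (146*B - 46) = 2 + (-46 + 146*B) = -44 + 146*B)
t(L, f) = -2*f + L*f (t(L, f) = f*L - 2*f = L*f - 2*f = -2*f + L*f)
(F(549, -279) + t(-285, -9))/(x(-341, -179) + 269246) = ((-44 + 146*549) - 9*(-2 - 285))/(-179/(-341) + 269246) = ((-44 + 80154) - 9*(-287))/(-179*(-1/341) + 269246) = (80110 + 2583)/(179/341 + 269246) = 82693/(91813065/341) = 82693*(341/91813065) = 28198313/91813065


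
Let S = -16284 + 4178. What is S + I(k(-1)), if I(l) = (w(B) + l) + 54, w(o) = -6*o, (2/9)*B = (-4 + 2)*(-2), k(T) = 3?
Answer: -12157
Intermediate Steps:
S = -12106
B = 18 (B = 9*((-4 + 2)*(-2))/2 = 9*(-2*(-2))/2 = (9/2)*4 = 18)
I(l) = -54 + l (I(l) = (-6*18 + l) + 54 = (-108 + l) + 54 = -54 + l)
S + I(k(-1)) = -12106 + (-54 + 3) = -12106 - 51 = -12157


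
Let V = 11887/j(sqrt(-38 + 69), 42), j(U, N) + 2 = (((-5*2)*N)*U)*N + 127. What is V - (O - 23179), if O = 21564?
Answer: 623147172150/385849679 - 41937336*sqrt(31)/1929248395 ≈ 1614.9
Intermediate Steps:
j(U, N) = 125 - 10*U*N**2 (j(U, N) = -2 + ((((-5*2)*N)*U)*N + 127) = -2 + (((-10*N)*U)*N + 127) = -2 + ((-10*N*U)*N + 127) = -2 + (-10*U*N**2 + 127) = -2 + (127 - 10*U*N**2) = 125 - 10*U*N**2)
V = 11887/(125 - 17640*sqrt(31)) (V = 11887/(125 - 10*sqrt(-38 + 69)*42**2) = 11887/(125 - 10*sqrt(31)*1764) = 11887/(125 - 17640*sqrt(31)) ≈ -0.12118)
V - (O - 23179) = (-59435/385849679 - 41937336*sqrt(31)/1929248395) - (21564 - 23179) = (-59435/385849679 - 41937336*sqrt(31)/1929248395) - 1*(-1615) = (-59435/385849679 - 41937336*sqrt(31)/1929248395) + 1615 = 623147172150/385849679 - 41937336*sqrt(31)/1929248395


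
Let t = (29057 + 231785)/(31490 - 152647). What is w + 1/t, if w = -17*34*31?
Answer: -4673888113/260842 ≈ -17918.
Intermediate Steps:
t = -260842/121157 (t = 260842/(-121157) = 260842*(-1/121157) = -260842/121157 ≈ -2.1529)
w = -17918 (w = -578*31 = -17918)
w + 1/t = -17918 + 1/(-260842/121157) = -17918 - 121157/260842 = -4673888113/260842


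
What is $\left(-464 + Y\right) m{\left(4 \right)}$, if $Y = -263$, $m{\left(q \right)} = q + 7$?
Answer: $-7997$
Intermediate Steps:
$m{\left(q \right)} = 7 + q$
$\left(-464 + Y\right) m{\left(4 \right)} = \left(-464 - 263\right) \left(7 + 4\right) = \left(-727\right) 11 = -7997$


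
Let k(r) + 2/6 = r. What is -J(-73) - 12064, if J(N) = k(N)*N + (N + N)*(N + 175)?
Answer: -7576/3 ≈ -2525.3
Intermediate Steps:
k(r) = -1/3 + r
J(N) = N*(-1/3 + N) + 2*N*(175 + N) (J(N) = (-1/3 + N)*N + (N + N)*(N + 175) = N*(-1/3 + N) + (2*N)*(175 + N) = N*(-1/3 + N) + 2*N*(175 + N))
-J(-73) - 12064 = -(-73)*(1049 + 9*(-73))/3 - 12064 = -(-73)*(1049 - 657)/3 - 12064 = -(-73)*392/3 - 12064 = -1*(-28616/3) - 12064 = 28616/3 - 12064 = -7576/3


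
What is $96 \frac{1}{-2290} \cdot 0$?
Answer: $0$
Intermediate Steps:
$96 \frac{1}{-2290} \cdot 0 = 96 \left(\left(- \frac{1}{2290}\right) 0\right) = 96 \cdot 0 = 0$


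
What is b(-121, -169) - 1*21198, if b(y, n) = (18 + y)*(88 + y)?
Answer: -17799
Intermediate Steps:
b(-121, -169) - 1*21198 = (1584 + (-121)² + 106*(-121)) - 1*21198 = (1584 + 14641 - 12826) - 21198 = 3399 - 21198 = -17799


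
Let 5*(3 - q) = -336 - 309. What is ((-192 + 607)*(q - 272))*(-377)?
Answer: 21903700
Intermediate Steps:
q = 132 (q = 3 - (-336 - 309)/5 = 3 - ⅕*(-645) = 3 + 129 = 132)
((-192 + 607)*(q - 272))*(-377) = ((-192 + 607)*(132 - 272))*(-377) = (415*(-140))*(-377) = -58100*(-377) = 21903700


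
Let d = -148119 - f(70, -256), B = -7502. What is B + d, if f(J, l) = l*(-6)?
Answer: -157157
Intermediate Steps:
f(J, l) = -6*l
d = -149655 (d = -148119 - (-6)*(-256) = -148119 - 1*1536 = -148119 - 1536 = -149655)
B + d = -7502 - 149655 = -157157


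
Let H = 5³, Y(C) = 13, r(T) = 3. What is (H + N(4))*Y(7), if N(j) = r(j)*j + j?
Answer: 1833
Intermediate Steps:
N(j) = 4*j (N(j) = 3*j + j = 4*j)
H = 125
(H + N(4))*Y(7) = (125 + 4*4)*13 = (125 + 16)*13 = 141*13 = 1833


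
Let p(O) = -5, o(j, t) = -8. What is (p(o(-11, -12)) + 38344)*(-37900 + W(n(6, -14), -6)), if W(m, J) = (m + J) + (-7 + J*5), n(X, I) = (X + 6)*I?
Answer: -1461137629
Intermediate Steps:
n(X, I) = I*(6 + X) (n(X, I) = (6 + X)*I = I*(6 + X))
W(m, J) = -7 + m + 6*J (W(m, J) = (J + m) + (-7 + 5*J) = -7 + m + 6*J)
(p(o(-11, -12)) + 38344)*(-37900 + W(n(6, -14), -6)) = (-5 + 38344)*(-37900 + (-7 - 14*(6 + 6) + 6*(-6))) = 38339*(-37900 + (-7 - 14*12 - 36)) = 38339*(-37900 + (-7 - 168 - 36)) = 38339*(-37900 - 211) = 38339*(-38111) = -1461137629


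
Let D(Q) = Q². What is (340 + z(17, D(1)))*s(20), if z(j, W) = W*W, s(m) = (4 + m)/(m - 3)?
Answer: 8184/17 ≈ 481.41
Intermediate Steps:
s(m) = (4 + m)/(-3 + m)
z(j, W) = W²
(340 + z(17, D(1)))*s(20) = (340 + (1²)²)*((4 + 20)/(-3 + 20)) = (340 + 1²)*(24/17) = (340 + 1)*((1/17)*24) = 341*(24/17) = 8184/17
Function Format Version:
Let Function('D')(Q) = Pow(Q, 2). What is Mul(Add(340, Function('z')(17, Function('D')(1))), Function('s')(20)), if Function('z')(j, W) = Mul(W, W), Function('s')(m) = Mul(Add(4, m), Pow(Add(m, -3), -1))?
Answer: Rational(8184, 17) ≈ 481.41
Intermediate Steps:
Function('s')(m) = Mul(Pow(Add(-3, m), -1), Add(4, m)) (Function('s')(m) = Mul(Add(4, m), Pow(Add(-3, m), -1)) = Mul(Pow(Add(-3, m), -1), Add(4, m)))
Function('z')(j, W) = Pow(W, 2)
Mul(Add(340, Function('z')(17, Function('D')(1))), Function('s')(20)) = Mul(Add(340, Pow(Pow(1, 2), 2)), Mul(Pow(Add(-3, 20), -1), Add(4, 20))) = Mul(Add(340, Pow(1, 2)), Mul(Pow(17, -1), 24)) = Mul(Add(340, 1), Mul(Rational(1, 17), 24)) = Mul(341, Rational(24, 17)) = Rational(8184, 17)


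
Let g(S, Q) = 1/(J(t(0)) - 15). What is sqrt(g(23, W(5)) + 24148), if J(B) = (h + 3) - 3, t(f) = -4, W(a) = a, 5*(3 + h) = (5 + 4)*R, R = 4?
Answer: sqrt(7823922)/18 ≈ 155.40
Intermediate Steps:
h = 21/5 (h = -3 + ((5 + 4)*4)/5 = -3 + (9*4)/5 = -3 + (1/5)*36 = -3 + 36/5 = 21/5 ≈ 4.2000)
J(B) = 21/5 (J(B) = (21/5 + 3) - 3 = 36/5 - 3 = 21/5)
g(S, Q) = -5/54 (g(S, Q) = 1/(21/5 - 15) = 1/(-54/5) = -5/54)
sqrt(g(23, W(5)) + 24148) = sqrt(-5/54 + 24148) = sqrt(1303987/54) = sqrt(7823922)/18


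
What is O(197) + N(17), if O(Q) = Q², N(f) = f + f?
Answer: 38843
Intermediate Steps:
N(f) = 2*f
O(197) + N(17) = 197² + 2*17 = 38809 + 34 = 38843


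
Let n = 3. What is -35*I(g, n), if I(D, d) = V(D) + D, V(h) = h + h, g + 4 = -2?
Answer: 630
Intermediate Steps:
g = -6 (g = -4 - 2 = -6)
V(h) = 2*h
I(D, d) = 3*D (I(D, d) = 2*D + D = 3*D)
-35*I(g, n) = -105*(-6) = -35*(-18) = 630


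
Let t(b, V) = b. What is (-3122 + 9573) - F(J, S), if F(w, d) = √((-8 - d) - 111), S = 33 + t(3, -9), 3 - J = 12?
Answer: 6451 - I*√155 ≈ 6451.0 - 12.45*I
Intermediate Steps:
J = -9 (J = 3 - 1*12 = 3 - 12 = -9)
S = 36 (S = 33 + 3 = 36)
F(w, d) = √(-119 - d)
(-3122 + 9573) - F(J, S) = (-3122 + 9573) - √(-119 - 1*36) = 6451 - √(-119 - 36) = 6451 - √(-155) = 6451 - I*√155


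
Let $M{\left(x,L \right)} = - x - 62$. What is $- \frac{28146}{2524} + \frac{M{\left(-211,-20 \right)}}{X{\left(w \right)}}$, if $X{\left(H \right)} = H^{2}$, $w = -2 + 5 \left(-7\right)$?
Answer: $- \frac{19077899}{1727678} \approx -11.043$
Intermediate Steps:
$M{\left(x,L \right)} = -62 - x$ ($M{\left(x,L \right)} = - x - 62 = -62 - x$)
$w = -37$ ($w = -2 - 35 = -37$)
$- \frac{28146}{2524} + \frac{M{\left(-211,-20 \right)}}{X{\left(w \right)}} = - \frac{28146}{2524} + \frac{-62 - -211}{\left(-37\right)^{2}} = \left(-28146\right) \frac{1}{2524} + \frac{-62 + 211}{1369} = - \frac{14073}{1262} + 149 \cdot \frac{1}{1369} = - \frac{14073}{1262} + \frac{149}{1369} = - \frac{19077899}{1727678}$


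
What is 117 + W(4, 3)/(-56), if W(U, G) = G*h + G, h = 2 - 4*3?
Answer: 6579/56 ≈ 117.48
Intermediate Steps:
h = -10 (h = 2 - 12 = -10)
W(U, G) = -9*G (W(U, G) = G*(-10) + G = -10*G + G = -9*G)
117 + W(4, 3)/(-56) = 117 - 9*3/(-56) = 117 - 27*(-1/56) = 117 + 27/56 = 6579/56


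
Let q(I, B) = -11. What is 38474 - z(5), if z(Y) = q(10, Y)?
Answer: 38485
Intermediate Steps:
z(Y) = -11
38474 - z(5) = 38474 - 1*(-11) = 38474 + 11 = 38485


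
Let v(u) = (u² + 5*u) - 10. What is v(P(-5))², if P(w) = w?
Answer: 100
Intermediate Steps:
v(u) = -10 + u² + 5*u
v(P(-5))² = (-10 + (-5)² + 5*(-5))² = (-10 + 25 - 25)² = (-10)² = 100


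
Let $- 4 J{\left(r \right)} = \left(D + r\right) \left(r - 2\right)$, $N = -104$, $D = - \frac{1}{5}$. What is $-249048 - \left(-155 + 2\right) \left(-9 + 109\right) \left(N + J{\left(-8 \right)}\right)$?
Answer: $-2153898$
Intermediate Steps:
$D = - \frac{1}{5}$ ($D = \left(-1\right) \frac{1}{5} = - \frac{1}{5} \approx -0.2$)
$J{\left(r \right)} = - \frac{\left(-2 + r\right) \left(- \frac{1}{5} + r\right)}{4}$ ($J{\left(r \right)} = - \frac{\left(- \frac{1}{5} + r\right) \left(r - 2\right)}{4} = - \frac{\left(- \frac{1}{5} + r\right) \left(-2 + r\right)}{4} = - \frac{\left(-2 + r\right) \left(- \frac{1}{5} + r\right)}{4}$)
$-249048 - \left(-155 + 2\right) \left(-9 + 109\right) \left(N + J{\left(-8 \right)}\right) = -249048 - \left(-155 + 2\right) \left(-9 + 109\right) \left(-104 - \left(\frac{9}{2} + 16\right)\right) = -249048 - \left(-153\right) 100 \left(-104 - \frac{41}{2}\right) = -249048 - - 15300 \left(-104 - \frac{41}{2}\right) = -249048 - \left(-15300\right) \left(- \frac{249}{2}\right) = -249048 - 1904850 = -2153898$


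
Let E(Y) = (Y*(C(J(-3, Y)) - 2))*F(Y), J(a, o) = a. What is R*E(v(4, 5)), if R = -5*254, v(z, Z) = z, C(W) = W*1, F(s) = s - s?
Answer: 0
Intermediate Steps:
F(s) = 0
C(W) = W
R = -1270
E(Y) = 0 (E(Y) = (Y*(-3 - 2))*0 = (Y*(-5))*0 = -5*Y*0 = 0)
R*E(v(4, 5)) = -1270*0 = 0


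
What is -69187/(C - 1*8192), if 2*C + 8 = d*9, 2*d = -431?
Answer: 276748/36663 ≈ 7.5484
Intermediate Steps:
d = -431/2 (d = (1/2)*(-431) = -431/2 ≈ -215.50)
C = -3895/4 (C = -4 + (-431/2*9)/2 = -4 + (1/2)*(-3879/2) = -4 - 3879/4 = -3895/4 ≈ -973.75)
-69187/(C - 1*8192) = -69187/(-3895/4 - 1*8192) = -69187/(-3895/4 - 8192) = -69187/(-36663/4) = -69187*(-4/36663) = 276748/36663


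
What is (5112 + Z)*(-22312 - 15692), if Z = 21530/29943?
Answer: -1939345969528/9981 ≈ -1.9430e+8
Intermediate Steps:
Z = 21530/29943 (Z = 21530*(1/29943) = 21530/29943 ≈ 0.71903)
(5112 + Z)*(-22312 - 15692) = (5112 + 21530/29943)*(-22312 - 15692) = (153090146/29943)*(-38004) = -1939345969528/9981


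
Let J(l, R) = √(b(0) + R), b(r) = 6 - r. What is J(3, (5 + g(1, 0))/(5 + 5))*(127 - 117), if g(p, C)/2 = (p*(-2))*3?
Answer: √530 ≈ 23.022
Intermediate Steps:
g(p, C) = -12*p (g(p, C) = 2*((p*(-2))*3) = 2*(-2*p*3) = 2*(-6*p) = -12*p)
J(l, R) = √(6 + R) (J(l, R) = √((6 - 1*0) + R) = √((6 + 0) + R) = √(6 + R))
J(3, (5 + g(1, 0))/(5 + 5))*(127 - 117) = √(6 + (5 - 12*1)/(5 + 5))*(127 - 117) = √(6 + (5 - 12)/10)*10 = √(6 - 7*⅒)*10 = √(6 - 7/10)*10 = √(53/10)*10 = (√530/10)*10 = √530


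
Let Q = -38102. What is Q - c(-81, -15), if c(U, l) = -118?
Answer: -37984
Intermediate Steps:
Q - c(-81, -15) = -38102 - 1*(-118) = -38102 + 118 = -37984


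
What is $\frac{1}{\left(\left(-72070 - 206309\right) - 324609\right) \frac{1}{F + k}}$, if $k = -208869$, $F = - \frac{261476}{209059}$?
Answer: $\frac{43666205747}{126060068292} \approx 0.34639$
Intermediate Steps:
$F = - \frac{261476}{209059}$ ($F = \left(-261476\right) \frac{1}{209059} = - \frac{261476}{209059} \approx -1.2507$)
$\frac{1}{\left(\left(-72070 - 206309\right) - 324609\right) \frac{1}{F + k}} = \frac{1}{\left(\left(-72070 - 206309\right) - 324609\right) \frac{1}{- \frac{261476}{209059} - 208869}} = \frac{1}{\left(-278379 - 324609\right) \frac{1}{- \frac{43666205747}{209059}}} = \frac{1}{\left(-602988\right) \left(- \frac{209059}{43666205747}\right)} = \frac{1}{\frac{126060068292}{43666205747}} = \frac{43666205747}{126060068292}$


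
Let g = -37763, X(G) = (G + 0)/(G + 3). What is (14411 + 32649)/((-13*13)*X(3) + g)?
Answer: -18824/15139 ≈ -1.2434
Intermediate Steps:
X(G) = G/(3 + G)
(14411 + 32649)/((-13*13)*X(3) + g) = (14411 + 32649)/((-13*13)*(3/(3 + 3)) - 37763) = 47060/(-507/6 - 37763) = 47060/(-169*1/2 - 37763) = 47060/(-169/2 - 37763) = 47060/(-75695/2) = 47060*(-2/75695) = -18824/15139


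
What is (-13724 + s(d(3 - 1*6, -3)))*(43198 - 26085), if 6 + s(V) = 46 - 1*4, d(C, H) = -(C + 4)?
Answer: -234242744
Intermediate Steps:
d(C, H) = -4 - C (d(C, H) = -(4 + C) = -4 - C)
s(V) = 36 (s(V) = -6 + (46 - 1*4) = -6 + (46 - 4) = -6 + 42 = 36)
(-13724 + s(d(3 - 1*6, -3)))*(43198 - 26085) = (-13724 + 36)*(43198 - 26085) = -13688*17113 = -234242744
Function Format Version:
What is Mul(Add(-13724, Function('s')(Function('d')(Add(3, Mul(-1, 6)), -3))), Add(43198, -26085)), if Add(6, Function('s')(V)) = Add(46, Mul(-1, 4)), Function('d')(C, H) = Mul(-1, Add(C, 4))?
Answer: -234242744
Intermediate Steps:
Function('d')(C, H) = Add(-4, Mul(-1, C)) (Function('d')(C, H) = Mul(-1, Add(4, C)) = Add(-4, Mul(-1, C)))
Function('s')(V) = 36 (Function('s')(V) = Add(-6, Add(46, Mul(-1, 4))) = Add(-6, Add(46, -4)) = Add(-6, 42) = 36)
Mul(Add(-13724, Function('s')(Function('d')(Add(3, Mul(-1, 6)), -3))), Add(43198, -26085)) = Mul(Add(-13724, 36), Add(43198, -26085)) = Mul(-13688, 17113) = -234242744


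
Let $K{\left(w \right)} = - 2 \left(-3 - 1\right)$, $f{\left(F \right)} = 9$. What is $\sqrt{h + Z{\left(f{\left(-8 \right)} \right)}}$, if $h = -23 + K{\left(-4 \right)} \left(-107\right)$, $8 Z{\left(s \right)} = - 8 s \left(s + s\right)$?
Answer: $i \sqrt{1041} \approx 32.265 i$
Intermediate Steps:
$K{\left(w \right)} = 8$ ($K{\left(w \right)} = \left(-2\right) \left(-4\right) = 8$)
$Z{\left(s \right)} = - 2 s^{2}$ ($Z{\left(s \right)} = \frac{\left(-8\right) s \left(s + s\right)}{8} = \frac{\left(-8\right) s 2 s}{8} = \frac{\left(-8\right) 2 s^{2}}{8} = \frac{\left(-16\right) s^{2}}{8} = - 2 s^{2}$)
$h = -879$ ($h = -23 + 8 \left(-107\right) = -23 - 856 = -879$)
$\sqrt{h + Z{\left(f{\left(-8 \right)} \right)}} = \sqrt{-879 - 2 \cdot 9^{2}} = \sqrt{-879 - 162} = \sqrt{-1041} = i \sqrt{1041}$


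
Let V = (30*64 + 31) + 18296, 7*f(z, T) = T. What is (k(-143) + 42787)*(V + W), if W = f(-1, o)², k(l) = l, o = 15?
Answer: 6045262176/7 ≈ 8.6361e+8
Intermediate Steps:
f(z, T) = T/7
V = 20247 (V = (1920 + 31) + 18296 = 1951 + 18296 = 20247)
W = 225/49 (W = ((⅐)*15)² = (15/7)² = 225/49 ≈ 4.5918)
(k(-143) + 42787)*(V + W) = (-143 + 42787)*(20247 + 225/49) = 42644*(992328/49) = 6045262176/7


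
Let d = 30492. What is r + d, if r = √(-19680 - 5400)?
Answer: 30492 + 2*I*√6270 ≈ 30492.0 + 158.37*I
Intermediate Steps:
r = 2*I*√6270 (r = √(-25080) = 2*I*√6270 ≈ 158.37*I)
r + d = 2*I*√6270 + 30492 = 30492 + 2*I*√6270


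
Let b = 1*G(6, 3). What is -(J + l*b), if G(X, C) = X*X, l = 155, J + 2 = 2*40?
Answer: -5658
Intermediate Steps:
J = 78 (J = -2 + 2*40 = -2 + 80 = 78)
G(X, C) = X²
b = 36 (b = 1*6² = 1*36 = 36)
-(J + l*b) = -(78 + 155*36) = -(78 + 5580) = -1*5658 = -5658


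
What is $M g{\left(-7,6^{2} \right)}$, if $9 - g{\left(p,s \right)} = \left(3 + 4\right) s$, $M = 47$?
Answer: $-11421$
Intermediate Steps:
$g{\left(p,s \right)} = 9 - 7 s$ ($g{\left(p,s \right)} = 9 - \left(3 + 4\right) s = 9 - 7 s$)
$M g{\left(-7,6^{2} \right)} = 47 \left(9 - 7 \cdot 6^{2}\right) = 47 \left(9 - 252\right) = 47 \left(-243\right) = -11421$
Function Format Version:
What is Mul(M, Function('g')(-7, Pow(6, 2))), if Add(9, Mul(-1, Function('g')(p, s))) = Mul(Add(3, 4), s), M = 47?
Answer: -11421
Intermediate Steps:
Function('g')(p, s) = Add(9, Mul(-7, s)) (Function('g')(p, s) = Add(9, Mul(-1, Mul(Add(3, 4), s))) = Add(9, Mul(-1, Mul(7, s))) = Add(9, Mul(-7, s)))
Mul(M, Function('g')(-7, Pow(6, 2))) = Mul(47, Add(9, Mul(-7, Pow(6, 2)))) = Mul(47, Add(9, Mul(-7, 36))) = Mul(47, Add(9, -252)) = Mul(47, -243) = -11421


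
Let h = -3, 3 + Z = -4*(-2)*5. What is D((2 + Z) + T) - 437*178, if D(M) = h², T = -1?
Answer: -77777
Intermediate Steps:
Z = 37 (Z = -3 - 4*(-2)*5 = -3 + 8*5 = -3 + 40 = 37)
D(M) = 9 (D(M) = (-3)² = 9)
D((2 + Z) + T) - 437*178 = 9 - 437*178 = 9 - 77786 = -77777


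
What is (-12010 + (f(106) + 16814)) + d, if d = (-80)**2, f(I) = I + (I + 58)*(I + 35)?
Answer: 34434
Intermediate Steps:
f(I) = I + (35 + I)*(58 + I) (f(I) = I + (58 + I)*(35 + I) = I + (35 + I)*(58 + I))
d = 6400
(-12010 + (f(106) + 16814)) + d = (-12010 + ((2030 + 106**2 + 94*106) + 16814)) + 6400 = (-12010 + ((2030 + 11236 + 9964) + 16814)) + 6400 = (-12010 + (23230 + 16814)) + 6400 = (-12010 + 40044) + 6400 = 28034 + 6400 = 34434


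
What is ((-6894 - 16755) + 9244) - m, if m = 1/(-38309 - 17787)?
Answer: -808062879/56096 ≈ -14405.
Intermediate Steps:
m = -1/56096 (m = 1/(-56096) = -1/56096 ≈ -1.7827e-5)
((-6894 - 16755) + 9244) - m = ((-6894 - 16755) + 9244) - 1*(-1/56096) = (-23649 + 9244) + 1/56096 = -14405 + 1/56096 = -808062879/56096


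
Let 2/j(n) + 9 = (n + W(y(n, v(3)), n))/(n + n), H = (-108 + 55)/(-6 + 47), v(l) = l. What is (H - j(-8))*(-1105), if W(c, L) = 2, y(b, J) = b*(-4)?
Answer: 3316105/2829 ≈ 1172.2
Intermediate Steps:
y(b, J) = -4*b
H = -53/41 ≈ -1.2927
j(n) = 2/(-9 + (2 + n)/(2*n)) (j(n) = 2/(-9 + (n + 2)/(n + n)) = 2/(-9 + (2 + n)/((2*n))) = 2/(-9 + (2 + n)*(1/(2*n))) = 2/(-9 + (2 + n)/(2*n)))
(H - j(-8))*(-1105) = (-53/41 - (-4)*(-8)/(-2 + 17*(-8)))*(-1105) = (-53/41 - (-4)*(-8)/(-2 - 136))*(-1105) = (-53/41 - (-4)*(-8)/(-138))*(-1105) = (-53/41 - (-4)*(-8)*(-1)/138)*(-1105) = (-53/41 - 1*(-16/69))*(-1105) = (-53/41 + 16/69)*(-1105) = -3001/2829*(-1105) = 3316105/2829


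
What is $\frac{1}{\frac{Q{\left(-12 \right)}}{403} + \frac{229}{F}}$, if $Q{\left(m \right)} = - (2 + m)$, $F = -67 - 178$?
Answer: $- \frac{98735}{89837} \approx -1.099$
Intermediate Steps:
$F = -245$
$Q{\left(m \right)} = -2 - m$
$\frac{1}{\frac{Q{\left(-12 \right)}}{403} + \frac{229}{F}} = \frac{1}{\frac{-2 - -12}{403} + \frac{229}{-245}} = \frac{1}{\left(-2 + 12\right) \frac{1}{403} + 229 \left(- \frac{1}{245}\right)} = \frac{1}{10 \cdot \frac{1}{403} - \frac{229}{245}} = \frac{1}{\frac{10}{403} - \frac{229}{245}} = \frac{1}{- \frac{89837}{98735}} = - \frac{98735}{89837}$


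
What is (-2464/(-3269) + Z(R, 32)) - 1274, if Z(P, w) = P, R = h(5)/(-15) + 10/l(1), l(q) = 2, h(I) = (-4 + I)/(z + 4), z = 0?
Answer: -35536727/28020 ≈ -1268.3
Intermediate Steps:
h(I) = -1 + I/4 (h(I) = (-4 + I)/(0 + 4) = (-4 + I)/4 = (-4 + I)*(1/4) = -1 + I/4)
R = 299/60 (R = (-1 + (1/4)*5)/(-15) + 10/2 = (-1 + 5/4)*(-1/15) + 10*(1/2) = (1/4)*(-1/15) + 5 = -1/60 + 5 = 299/60 ≈ 4.9833)
(-2464/(-3269) + Z(R, 32)) - 1274 = (-2464/(-3269) + 299/60) - 1274 = (-2464*(-1/3269) + 299/60) - 1274 = (352/467 + 299/60) - 1274 = 160753/28020 - 1274 = -35536727/28020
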